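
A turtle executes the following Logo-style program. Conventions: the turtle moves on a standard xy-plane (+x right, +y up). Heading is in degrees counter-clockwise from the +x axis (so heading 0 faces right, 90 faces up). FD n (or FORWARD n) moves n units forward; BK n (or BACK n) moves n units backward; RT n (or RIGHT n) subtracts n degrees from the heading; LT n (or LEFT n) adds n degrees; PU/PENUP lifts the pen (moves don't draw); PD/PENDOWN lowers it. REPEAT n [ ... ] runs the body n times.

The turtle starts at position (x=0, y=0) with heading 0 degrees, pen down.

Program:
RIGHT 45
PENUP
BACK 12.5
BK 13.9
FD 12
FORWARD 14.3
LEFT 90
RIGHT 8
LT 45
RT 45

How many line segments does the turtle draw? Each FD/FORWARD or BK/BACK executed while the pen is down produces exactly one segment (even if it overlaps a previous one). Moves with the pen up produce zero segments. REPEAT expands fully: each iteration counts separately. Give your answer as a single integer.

Executing turtle program step by step:
Start: pos=(0,0), heading=0, pen down
RT 45: heading 0 -> 315
PU: pen up
BK 12.5: (0,0) -> (-8.839,8.839) [heading=315, move]
BK 13.9: (-8.839,8.839) -> (-18.668,18.668) [heading=315, move]
FD 12: (-18.668,18.668) -> (-10.182,10.182) [heading=315, move]
FD 14.3: (-10.182,10.182) -> (-0.071,0.071) [heading=315, move]
LT 90: heading 315 -> 45
RT 8: heading 45 -> 37
LT 45: heading 37 -> 82
RT 45: heading 82 -> 37
Final: pos=(-0.071,0.071), heading=37, 0 segment(s) drawn
Segments drawn: 0

Answer: 0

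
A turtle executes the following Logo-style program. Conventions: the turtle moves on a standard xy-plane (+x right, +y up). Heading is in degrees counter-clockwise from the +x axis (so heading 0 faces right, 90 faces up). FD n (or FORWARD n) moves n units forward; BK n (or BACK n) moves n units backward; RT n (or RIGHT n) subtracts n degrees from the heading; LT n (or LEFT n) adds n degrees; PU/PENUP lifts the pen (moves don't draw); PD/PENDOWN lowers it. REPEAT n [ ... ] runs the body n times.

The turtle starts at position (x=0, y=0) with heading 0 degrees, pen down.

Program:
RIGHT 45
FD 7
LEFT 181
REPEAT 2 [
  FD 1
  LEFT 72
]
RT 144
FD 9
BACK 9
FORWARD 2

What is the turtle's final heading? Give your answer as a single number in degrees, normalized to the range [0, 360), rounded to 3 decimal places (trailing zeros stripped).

Answer: 136

Derivation:
Executing turtle program step by step:
Start: pos=(0,0), heading=0, pen down
RT 45: heading 0 -> 315
FD 7: (0,0) -> (4.95,-4.95) [heading=315, draw]
LT 181: heading 315 -> 136
REPEAT 2 [
  -- iteration 1/2 --
  FD 1: (4.95,-4.95) -> (4.23,-4.255) [heading=136, draw]
  LT 72: heading 136 -> 208
  -- iteration 2/2 --
  FD 1: (4.23,-4.255) -> (3.347,-4.725) [heading=208, draw]
  LT 72: heading 208 -> 280
]
RT 144: heading 280 -> 136
FD 9: (3.347,-4.725) -> (-3.127,1.527) [heading=136, draw]
BK 9: (-3.127,1.527) -> (3.347,-4.725) [heading=136, draw]
FD 2: (3.347,-4.725) -> (1.909,-3.335) [heading=136, draw]
Final: pos=(1.909,-3.335), heading=136, 6 segment(s) drawn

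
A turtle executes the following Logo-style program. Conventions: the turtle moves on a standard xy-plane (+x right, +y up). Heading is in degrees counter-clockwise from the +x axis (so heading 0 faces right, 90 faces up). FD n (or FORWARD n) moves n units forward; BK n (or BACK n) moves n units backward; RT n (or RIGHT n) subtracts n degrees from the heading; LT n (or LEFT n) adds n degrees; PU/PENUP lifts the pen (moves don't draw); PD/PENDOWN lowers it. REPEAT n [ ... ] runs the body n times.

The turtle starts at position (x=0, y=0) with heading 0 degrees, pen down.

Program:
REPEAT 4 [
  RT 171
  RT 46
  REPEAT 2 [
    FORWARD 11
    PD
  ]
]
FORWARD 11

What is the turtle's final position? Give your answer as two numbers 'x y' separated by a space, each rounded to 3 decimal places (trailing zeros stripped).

Answer: -31.607 -4.856

Derivation:
Executing turtle program step by step:
Start: pos=(0,0), heading=0, pen down
REPEAT 4 [
  -- iteration 1/4 --
  RT 171: heading 0 -> 189
  RT 46: heading 189 -> 143
  REPEAT 2 [
    -- iteration 1/2 --
    FD 11: (0,0) -> (-8.785,6.62) [heading=143, draw]
    PD: pen down
    -- iteration 2/2 --
    FD 11: (-8.785,6.62) -> (-17.57,13.24) [heading=143, draw]
    PD: pen down
  ]
  -- iteration 2/4 --
  RT 171: heading 143 -> 332
  RT 46: heading 332 -> 286
  REPEAT 2 [
    -- iteration 1/2 --
    FD 11: (-17.57,13.24) -> (-14.538,2.666) [heading=286, draw]
    PD: pen down
    -- iteration 2/2 --
    FD 11: (-14.538,2.666) -> (-11.506,-7.908) [heading=286, draw]
    PD: pen down
  ]
  -- iteration 3/4 --
  RT 171: heading 286 -> 115
  RT 46: heading 115 -> 69
  REPEAT 2 [
    -- iteration 1/2 --
    FD 11: (-11.506,-7.908) -> (-7.564,2.362) [heading=69, draw]
    PD: pen down
    -- iteration 2/2 --
    FD 11: (-7.564,2.362) -> (-3.622,12.631) [heading=69, draw]
    PD: pen down
  ]
  -- iteration 4/4 --
  RT 171: heading 69 -> 258
  RT 46: heading 258 -> 212
  REPEAT 2 [
    -- iteration 1/2 --
    FD 11: (-3.622,12.631) -> (-12.95,6.802) [heading=212, draw]
    PD: pen down
    -- iteration 2/2 --
    FD 11: (-12.95,6.802) -> (-22.279,0.973) [heading=212, draw]
    PD: pen down
  ]
]
FD 11: (-22.279,0.973) -> (-31.607,-4.856) [heading=212, draw]
Final: pos=(-31.607,-4.856), heading=212, 9 segment(s) drawn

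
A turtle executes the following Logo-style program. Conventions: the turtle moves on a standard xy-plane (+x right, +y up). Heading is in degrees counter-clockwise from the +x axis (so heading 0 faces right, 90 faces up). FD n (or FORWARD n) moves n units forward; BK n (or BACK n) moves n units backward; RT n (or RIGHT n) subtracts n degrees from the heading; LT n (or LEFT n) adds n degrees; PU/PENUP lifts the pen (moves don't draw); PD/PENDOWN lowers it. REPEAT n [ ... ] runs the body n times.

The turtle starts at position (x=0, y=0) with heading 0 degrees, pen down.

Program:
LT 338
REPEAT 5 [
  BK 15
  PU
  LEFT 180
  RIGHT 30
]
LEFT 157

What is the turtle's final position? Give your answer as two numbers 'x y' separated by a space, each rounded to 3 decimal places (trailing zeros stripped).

Executing turtle program step by step:
Start: pos=(0,0), heading=0, pen down
LT 338: heading 0 -> 338
REPEAT 5 [
  -- iteration 1/5 --
  BK 15: (0,0) -> (-13.908,5.619) [heading=338, draw]
  PU: pen up
  LT 180: heading 338 -> 158
  RT 30: heading 158 -> 128
  -- iteration 2/5 --
  BK 15: (-13.908,5.619) -> (-4.673,-6.201) [heading=128, move]
  PU: pen up
  LT 180: heading 128 -> 308
  RT 30: heading 308 -> 278
  -- iteration 3/5 --
  BK 15: (-4.673,-6.201) -> (-6.76,8.653) [heading=278, move]
  PU: pen up
  LT 180: heading 278 -> 98
  RT 30: heading 98 -> 68
  -- iteration 4/5 --
  BK 15: (-6.76,8.653) -> (-12.38,-5.255) [heading=68, move]
  PU: pen up
  LT 180: heading 68 -> 248
  RT 30: heading 248 -> 218
  -- iteration 5/5 --
  BK 15: (-12.38,-5.255) -> (-0.559,3.98) [heading=218, move]
  PU: pen up
  LT 180: heading 218 -> 38
  RT 30: heading 38 -> 8
]
LT 157: heading 8 -> 165
Final: pos=(-0.559,3.98), heading=165, 1 segment(s) drawn

Answer: -0.559 3.98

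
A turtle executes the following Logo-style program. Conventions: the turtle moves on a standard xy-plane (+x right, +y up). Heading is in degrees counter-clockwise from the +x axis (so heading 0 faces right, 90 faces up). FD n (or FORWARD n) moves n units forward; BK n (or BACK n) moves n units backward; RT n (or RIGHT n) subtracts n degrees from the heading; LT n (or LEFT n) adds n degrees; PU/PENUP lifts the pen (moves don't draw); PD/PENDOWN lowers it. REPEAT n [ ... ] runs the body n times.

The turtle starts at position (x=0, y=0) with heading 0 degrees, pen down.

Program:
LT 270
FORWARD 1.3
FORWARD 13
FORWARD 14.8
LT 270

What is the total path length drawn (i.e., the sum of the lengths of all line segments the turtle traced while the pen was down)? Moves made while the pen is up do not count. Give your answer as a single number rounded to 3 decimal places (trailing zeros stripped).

Answer: 29.1

Derivation:
Executing turtle program step by step:
Start: pos=(0,0), heading=0, pen down
LT 270: heading 0 -> 270
FD 1.3: (0,0) -> (0,-1.3) [heading=270, draw]
FD 13: (0,-1.3) -> (0,-14.3) [heading=270, draw]
FD 14.8: (0,-14.3) -> (0,-29.1) [heading=270, draw]
LT 270: heading 270 -> 180
Final: pos=(0,-29.1), heading=180, 3 segment(s) drawn

Segment lengths:
  seg 1: (0,0) -> (0,-1.3), length = 1.3
  seg 2: (0,-1.3) -> (0,-14.3), length = 13
  seg 3: (0,-14.3) -> (0,-29.1), length = 14.8
Total = 29.1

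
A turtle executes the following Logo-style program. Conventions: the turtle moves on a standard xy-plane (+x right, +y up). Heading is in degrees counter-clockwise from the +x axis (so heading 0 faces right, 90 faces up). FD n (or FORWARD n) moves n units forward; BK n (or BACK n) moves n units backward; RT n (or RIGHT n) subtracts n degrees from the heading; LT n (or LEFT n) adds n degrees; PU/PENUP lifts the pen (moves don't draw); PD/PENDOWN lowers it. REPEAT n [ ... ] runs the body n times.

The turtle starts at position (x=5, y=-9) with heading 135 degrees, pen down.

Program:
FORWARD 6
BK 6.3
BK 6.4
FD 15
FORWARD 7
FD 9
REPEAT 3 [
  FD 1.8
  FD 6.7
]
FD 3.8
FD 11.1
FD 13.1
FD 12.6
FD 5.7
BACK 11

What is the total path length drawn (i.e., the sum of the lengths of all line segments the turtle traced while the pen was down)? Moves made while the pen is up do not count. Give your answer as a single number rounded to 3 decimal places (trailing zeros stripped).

Answer: 132.5

Derivation:
Executing turtle program step by step:
Start: pos=(5,-9), heading=135, pen down
FD 6: (5,-9) -> (0.757,-4.757) [heading=135, draw]
BK 6.3: (0.757,-4.757) -> (5.212,-9.212) [heading=135, draw]
BK 6.4: (5.212,-9.212) -> (9.738,-13.738) [heading=135, draw]
FD 15: (9.738,-13.738) -> (-0.869,-3.131) [heading=135, draw]
FD 7: (-0.869,-3.131) -> (-5.819,1.819) [heading=135, draw]
FD 9: (-5.819,1.819) -> (-12.183,8.183) [heading=135, draw]
REPEAT 3 [
  -- iteration 1/3 --
  FD 1.8: (-12.183,8.183) -> (-13.455,9.455) [heading=135, draw]
  FD 6.7: (-13.455,9.455) -> (-18.193,14.193) [heading=135, draw]
  -- iteration 2/3 --
  FD 1.8: (-18.193,14.193) -> (-19.466,15.466) [heading=135, draw]
  FD 6.7: (-19.466,15.466) -> (-24.204,20.204) [heading=135, draw]
  -- iteration 3/3 --
  FD 1.8: (-24.204,20.204) -> (-25.476,21.476) [heading=135, draw]
  FD 6.7: (-25.476,21.476) -> (-30.214,26.214) [heading=135, draw]
]
FD 3.8: (-30.214,26.214) -> (-32.901,28.901) [heading=135, draw]
FD 11.1: (-32.901,28.901) -> (-40.75,36.75) [heading=135, draw]
FD 13.1: (-40.75,36.75) -> (-50.013,46.013) [heading=135, draw]
FD 12.6: (-50.013,46.013) -> (-58.922,54.922) [heading=135, draw]
FD 5.7: (-58.922,54.922) -> (-62.953,58.953) [heading=135, draw]
BK 11: (-62.953,58.953) -> (-55.175,51.175) [heading=135, draw]
Final: pos=(-55.175,51.175), heading=135, 18 segment(s) drawn

Segment lengths:
  seg 1: (5,-9) -> (0.757,-4.757), length = 6
  seg 2: (0.757,-4.757) -> (5.212,-9.212), length = 6.3
  seg 3: (5.212,-9.212) -> (9.738,-13.738), length = 6.4
  seg 4: (9.738,-13.738) -> (-0.869,-3.131), length = 15
  seg 5: (-0.869,-3.131) -> (-5.819,1.819), length = 7
  seg 6: (-5.819,1.819) -> (-12.183,8.183), length = 9
  seg 7: (-12.183,8.183) -> (-13.455,9.455), length = 1.8
  seg 8: (-13.455,9.455) -> (-18.193,14.193), length = 6.7
  seg 9: (-18.193,14.193) -> (-19.466,15.466), length = 1.8
  seg 10: (-19.466,15.466) -> (-24.204,20.204), length = 6.7
  seg 11: (-24.204,20.204) -> (-25.476,21.476), length = 1.8
  seg 12: (-25.476,21.476) -> (-30.214,26.214), length = 6.7
  seg 13: (-30.214,26.214) -> (-32.901,28.901), length = 3.8
  seg 14: (-32.901,28.901) -> (-40.75,36.75), length = 11.1
  seg 15: (-40.75,36.75) -> (-50.013,46.013), length = 13.1
  seg 16: (-50.013,46.013) -> (-58.922,54.922), length = 12.6
  seg 17: (-58.922,54.922) -> (-62.953,58.953), length = 5.7
  seg 18: (-62.953,58.953) -> (-55.175,51.175), length = 11
Total = 132.5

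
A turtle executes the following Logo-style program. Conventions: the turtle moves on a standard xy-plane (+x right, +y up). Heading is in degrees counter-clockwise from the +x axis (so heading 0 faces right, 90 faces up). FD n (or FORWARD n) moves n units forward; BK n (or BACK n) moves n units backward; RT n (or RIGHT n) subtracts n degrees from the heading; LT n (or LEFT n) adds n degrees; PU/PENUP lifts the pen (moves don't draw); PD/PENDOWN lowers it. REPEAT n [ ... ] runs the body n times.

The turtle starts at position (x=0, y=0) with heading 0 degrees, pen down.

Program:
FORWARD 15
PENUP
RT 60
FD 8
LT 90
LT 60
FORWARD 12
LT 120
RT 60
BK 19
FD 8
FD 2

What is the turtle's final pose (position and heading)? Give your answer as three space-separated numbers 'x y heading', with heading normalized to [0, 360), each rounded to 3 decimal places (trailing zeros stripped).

Executing turtle program step by step:
Start: pos=(0,0), heading=0, pen down
FD 15: (0,0) -> (15,0) [heading=0, draw]
PU: pen up
RT 60: heading 0 -> 300
FD 8: (15,0) -> (19,-6.928) [heading=300, move]
LT 90: heading 300 -> 30
LT 60: heading 30 -> 90
FD 12: (19,-6.928) -> (19,5.072) [heading=90, move]
LT 120: heading 90 -> 210
RT 60: heading 210 -> 150
BK 19: (19,5.072) -> (35.454,-4.428) [heading=150, move]
FD 8: (35.454,-4.428) -> (28.526,-0.428) [heading=150, move]
FD 2: (28.526,-0.428) -> (26.794,0.572) [heading=150, move]
Final: pos=(26.794,0.572), heading=150, 1 segment(s) drawn

Answer: 26.794 0.572 150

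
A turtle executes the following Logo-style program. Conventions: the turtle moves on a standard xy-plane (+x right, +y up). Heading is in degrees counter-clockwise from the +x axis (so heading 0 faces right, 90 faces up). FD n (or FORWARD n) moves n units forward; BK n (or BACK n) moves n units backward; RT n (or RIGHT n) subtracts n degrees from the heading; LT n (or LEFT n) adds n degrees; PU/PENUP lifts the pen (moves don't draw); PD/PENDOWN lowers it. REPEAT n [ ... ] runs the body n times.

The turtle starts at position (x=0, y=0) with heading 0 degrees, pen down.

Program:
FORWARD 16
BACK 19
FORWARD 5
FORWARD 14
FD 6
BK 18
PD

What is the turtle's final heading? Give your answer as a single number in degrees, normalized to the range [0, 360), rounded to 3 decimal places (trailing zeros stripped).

Executing turtle program step by step:
Start: pos=(0,0), heading=0, pen down
FD 16: (0,0) -> (16,0) [heading=0, draw]
BK 19: (16,0) -> (-3,0) [heading=0, draw]
FD 5: (-3,0) -> (2,0) [heading=0, draw]
FD 14: (2,0) -> (16,0) [heading=0, draw]
FD 6: (16,0) -> (22,0) [heading=0, draw]
BK 18: (22,0) -> (4,0) [heading=0, draw]
PD: pen down
Final: pos=(4,0), heading=0, 6 segment(s) drawn

Answer: 0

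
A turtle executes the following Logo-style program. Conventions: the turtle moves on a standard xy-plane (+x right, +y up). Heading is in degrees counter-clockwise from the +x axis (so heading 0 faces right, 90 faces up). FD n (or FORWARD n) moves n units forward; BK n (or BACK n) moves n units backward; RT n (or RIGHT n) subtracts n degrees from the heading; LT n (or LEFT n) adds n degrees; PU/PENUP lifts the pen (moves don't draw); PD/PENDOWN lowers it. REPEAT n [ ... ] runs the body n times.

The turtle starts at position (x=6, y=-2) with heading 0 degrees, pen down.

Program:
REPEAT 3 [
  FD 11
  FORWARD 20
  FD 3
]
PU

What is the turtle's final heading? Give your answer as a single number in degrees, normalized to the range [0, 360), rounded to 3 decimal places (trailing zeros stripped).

Answer: 0

Derivation:
Executing turtle program step by step:
Start: pos=(6,-2), heading=0, pen down
REPEAT 3 [
  -- iteration 1/3 --
  FD 11: (6,-2) -> (17,-2) [heading=0, draw]
  FD 20: (17,-2) -> (37,-2) [heading=0, draw]
  FD 3: (37,-2) -> (40,-2) [heading=0, draw]
  -- iteration 2/3 --
  FD 11: (40,-2) -> (51,-2) [heading=0, draw]
  FD 20: (51,-2) -> (71,-2) [heading=0, draw]
  FD 3: (71,-2) -> (74,-2) [heading=0, draw]
  -- iteration 3/3 --
  FD 11: (74,-2) -> (85,-2) [heading=0, draw]
  FD 20: (85,-2) -> (105,-2) [heading=0, draw]
  FD 3: (105,-2) -> (108,-2) [heading=0, draw]
]
PU: pen up
Final: pos=(108,-2), heading=0, 9 segment(s) drawn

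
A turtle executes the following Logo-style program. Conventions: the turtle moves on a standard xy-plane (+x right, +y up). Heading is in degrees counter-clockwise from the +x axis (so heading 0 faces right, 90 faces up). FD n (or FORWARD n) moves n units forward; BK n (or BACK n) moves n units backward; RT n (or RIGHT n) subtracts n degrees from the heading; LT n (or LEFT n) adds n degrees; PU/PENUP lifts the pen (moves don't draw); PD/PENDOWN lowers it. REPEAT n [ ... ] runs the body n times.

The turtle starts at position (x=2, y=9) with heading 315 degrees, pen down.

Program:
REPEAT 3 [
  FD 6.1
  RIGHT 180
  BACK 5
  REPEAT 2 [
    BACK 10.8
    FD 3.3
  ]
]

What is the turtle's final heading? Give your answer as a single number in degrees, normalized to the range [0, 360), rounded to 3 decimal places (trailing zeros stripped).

Answer: 135

Derivation:
Executing turtle program step by step:
Start: pos=(2,9), heading=315, pen down
REPEAT 3 [
  -- iteration 1/3 --
  FD 6.1: (2,9) -> (6.313,4.687) [heading=315, draw]
  RT 180: heading 315 -> 135
  BK 5: (6.313,4.687) -> (9.849,1.151) [heading=135, draw]
  REPEAT 2 [
    -- iteration 1/2 --
    BK 10.8: (9.849,1.151) -> (17.486,-6.486) [heading=135, draw]
    FD 3.3: (17.486,-6.486) -> (15.152,-4.152) [heading=135, draw]
    -- iteration 2/2 --
    BK 10.8: (15.152,-4.152) -> (22.789,-11.789) [heading=135, draw]
    FD 3.3: (22.789,-11.789) -> (20.455,-9.455) [heading=135, draw]
  ]
  -- iteration 2/3 --
  FD 6.1: (20.455,-9.455) -> (16.142,-5.142) [heading=135, draw]
  RT 180: heading 135 -> 315
  BK 5: (16.142,-5.142) -> (12.607,-1.607) [heading=315, draw]
  REPEAT 2 [
    -- iteration 1/2 --
    BK 10.8: (12.607,-1.607) -> (4.97,6.03) [heading=315, draw]
    FD 3.3: (4.97,6.03) -> (7.303,3.697) [heading=315, draw]
    -- iteration 2/2 --
    BK 10.8: (7.303,3.697) -> (-0.333,11.333) [heading=315, draw]
    FD 3.3: (-0.333,11.333) -> (2,9) [heading=315, draw]
  ]
  -- iteration 3/3 --
  FD 6.1: (2,9) -> (6.313,4.687) [heading=315, draw]
  RT 180: heading 315 -> 135
  BK 5: (6.313,4.687) -> (9.849,1.151) [heading=135, draw]
  REPEAT 2 [
    -- iteration 1/2 --
    BK 10.8: (9.849,1.151) -> (17.486,-6.486) [heading=135, draw]
    FD 3.3: (17.486,-6.486) -> (15.152,-4.152) [heading=135, draw]
    -- iteration 2/2 --
    BK 10.8: (15.152,-4.152) -> (22.789,-11.789) [heading=135, draw]
    FD 3.3: (22.789,-11.789) -> (20.455,-9.455) [heading=135, draw]
  ]
]
Final: pos=(20.455,-9.455), heading=135, 18 segment(s) drawn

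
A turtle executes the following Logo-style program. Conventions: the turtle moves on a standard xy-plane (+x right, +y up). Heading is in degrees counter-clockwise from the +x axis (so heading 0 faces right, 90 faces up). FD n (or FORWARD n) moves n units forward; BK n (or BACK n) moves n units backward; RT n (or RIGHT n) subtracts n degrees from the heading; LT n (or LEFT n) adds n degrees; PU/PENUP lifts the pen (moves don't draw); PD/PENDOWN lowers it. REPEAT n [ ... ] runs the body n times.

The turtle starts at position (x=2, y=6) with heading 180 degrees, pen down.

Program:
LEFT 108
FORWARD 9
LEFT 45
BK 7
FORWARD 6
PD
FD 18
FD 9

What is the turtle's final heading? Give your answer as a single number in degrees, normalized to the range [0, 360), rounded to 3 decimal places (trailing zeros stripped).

Answer: 333

Derivation:
Executing turtle program step by step:
Start: pos=(2,6), heading=180, pen down
LT 108: heading 180 -> 288
FD 9: (2,6) -> (4.781,-2.56) [heading=288, draw]
LT 45: heading 288 -> 333
BK 7: (4.781,-2.56) -> (-1.456,0.618) [heading=333, draw]
FD 6: (-1.456,0.618) -> (3.89,-2.106) [heading=333, draw]
PD: pen down
FD 18: (3.89,-2.106) -> (19.928,-10.277) [heading=333, draw]
FD 9: (19.928,-10.277) -> (27.947,-14.363) [heading=333, draw]
Final: pos=(27.947,-14.363), heading=333, 5 segment(s) drawn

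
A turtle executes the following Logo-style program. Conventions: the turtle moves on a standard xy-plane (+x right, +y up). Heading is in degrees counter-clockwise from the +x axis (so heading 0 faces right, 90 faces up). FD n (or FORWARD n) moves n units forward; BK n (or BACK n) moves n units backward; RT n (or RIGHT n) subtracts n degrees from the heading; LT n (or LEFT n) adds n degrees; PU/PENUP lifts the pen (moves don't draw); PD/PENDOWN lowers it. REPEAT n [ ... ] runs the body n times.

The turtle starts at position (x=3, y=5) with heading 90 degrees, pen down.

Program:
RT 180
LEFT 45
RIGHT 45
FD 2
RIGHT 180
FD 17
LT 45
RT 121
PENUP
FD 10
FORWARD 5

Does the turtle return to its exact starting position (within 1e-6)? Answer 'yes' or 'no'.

Executing turtle program step by step:
Start: pos=(3,5), heading=90, pen down
RT 180: heading 90 -> 270
LT 45: heading 270 -> 315
RT 45: heading 315 -> 270
FD 2: (3,5) -> (3,3) [heading=270, draw]
RT 180: heading 270 -> 90
FD 17: (3,3) -> (3,20) [heading=90, draw]
LT 45: heading 90 -> 135
RT 121: heading 135 -> 14
PU: pen up
FD 10: (3,20) -> (12.703,22.419) [heading=14, move]
FD 5: (12.703,22.419) -> (17.554,23.629) [heading=14, move]
Final: pos=(17.554,23.629), heading=14, 2 segment(s) drawn

Start position: (3, 5)
Final position: (17.554, 23.629)
Distance = 23.64; >= 1e-6 -> NOT closed

Answer: no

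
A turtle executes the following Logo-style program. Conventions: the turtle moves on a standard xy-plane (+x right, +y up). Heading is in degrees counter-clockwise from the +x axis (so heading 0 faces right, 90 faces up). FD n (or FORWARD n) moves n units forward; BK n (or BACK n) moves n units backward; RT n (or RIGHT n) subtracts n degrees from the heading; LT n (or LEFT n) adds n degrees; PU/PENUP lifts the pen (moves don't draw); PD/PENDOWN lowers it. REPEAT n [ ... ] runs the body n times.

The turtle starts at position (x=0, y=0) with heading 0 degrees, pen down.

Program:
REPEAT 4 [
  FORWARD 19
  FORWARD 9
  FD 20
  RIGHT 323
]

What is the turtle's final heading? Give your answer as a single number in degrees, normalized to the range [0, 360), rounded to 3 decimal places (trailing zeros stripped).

Executing turtle program step by step:
Start: pos=(0,0), heading=0, pen down
REPEAT 4 [
  -- iteration 1/4 --
  FD 19: (0,0) -> (19,0) [heading=0, draw]
  FD 9: (19,0) -> (28,0) [heading=0, draw]
  FD 20: (28,0) -> (48,0) [heading=0, draw]
  RT 323: heading 0 -> 37
  -- iteration 2/4 --
  FD 19: (48,0) -> (63.174,11.434) [heading=37, draw]
  FD 9: (63.174,11.434) -> (70.362,16.851) [heading=37, draw]
  FD 20: (70.362,16.851) -> (86.335,28.887) [heading=37, draw]
  RT 323: heading 37 -> 74
  -- iteration 3/4 --
  FD 19: (86.335,28.887) -> (91.572,47.151) [heading=74, draw]
  FD 9: (91.572,47.151) -> (94.052,55.802) [heading=74, draw]
  FD 20: (94.052,55.802) -> (99.565,75.028) [heading=74, draw]
  RT 323: heading 74 -> 111
  -- iteration 4/4 --
  FD 19: (99.565,75.028) -> (92.756,92.766) [heading=111, draw]
  FD 9: (92.756,92.766) -> (89.531,101.168) [heading=111, draw]
  FD 20: (89.531,101.168) -> (82.363,119.84) [heading=111, draw]
  RT 323: heading 111 -> 148
]
Final: pos=(82.363,119.84), heading=148, 12 segment(s) drawn

Answer: 148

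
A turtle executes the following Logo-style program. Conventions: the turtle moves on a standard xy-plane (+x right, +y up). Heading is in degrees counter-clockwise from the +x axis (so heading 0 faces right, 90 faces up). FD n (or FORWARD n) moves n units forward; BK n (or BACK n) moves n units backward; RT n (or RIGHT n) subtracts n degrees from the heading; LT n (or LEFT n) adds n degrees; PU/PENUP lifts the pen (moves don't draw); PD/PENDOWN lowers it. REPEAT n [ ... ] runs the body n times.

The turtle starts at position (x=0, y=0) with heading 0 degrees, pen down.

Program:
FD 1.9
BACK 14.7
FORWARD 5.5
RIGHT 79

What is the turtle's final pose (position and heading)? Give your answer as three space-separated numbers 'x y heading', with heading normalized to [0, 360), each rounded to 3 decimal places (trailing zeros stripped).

Executing turtle program step by step:
Start: pos=(0,0), heading=0, pen down
FD 1.9: (0,0) -> (1.9,0) [heading=0, draw]
BK 14.7: (1.9,0) -> (-12.8,0) [heading=0, draw]
FD 5.5: (-12.8,0) -> (-7.3,0) [heading=0, draw]
RT 79: heading 0 -> 281
Final: pos=(-7.3,0), heading=281, 3 segment(s) drawn

Answer: -7.3 0 281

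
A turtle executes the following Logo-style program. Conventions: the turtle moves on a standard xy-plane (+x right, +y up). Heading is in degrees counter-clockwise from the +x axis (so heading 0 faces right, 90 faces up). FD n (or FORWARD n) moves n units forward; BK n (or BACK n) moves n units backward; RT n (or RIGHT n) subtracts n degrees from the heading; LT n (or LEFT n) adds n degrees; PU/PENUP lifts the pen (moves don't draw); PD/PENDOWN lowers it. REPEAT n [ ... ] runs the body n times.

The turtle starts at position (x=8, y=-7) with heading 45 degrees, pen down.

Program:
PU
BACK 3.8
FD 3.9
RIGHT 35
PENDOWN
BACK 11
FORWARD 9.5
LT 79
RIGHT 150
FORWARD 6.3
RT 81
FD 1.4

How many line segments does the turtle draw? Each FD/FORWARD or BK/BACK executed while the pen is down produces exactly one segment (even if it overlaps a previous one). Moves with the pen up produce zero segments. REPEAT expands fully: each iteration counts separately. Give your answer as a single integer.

Answer: 4

Derivation:
Executing turtle program step by step:
Start: pos=(8,-7), heading=45, pen down
PU: pen up
BK 3.8: (8,-7) -> (5.313,-9.687) [heading=45, move]
FD 3.9: (5.313,-9.687) -> (8.071,-6.929) [heading=45, move]
RT 35: heading 45 -> 10
PD: pen down
BK 11: (8.071,-6.929) -> (-2.762,-8.839) [heading=10, draw]
FD 9.5: (-2.762,-8.839) -> (6.593,-7.19) [heading=10, draw]
LT 79: heading 10 -> 89
RT 150: heading 89 -> 299
FD 6.3: (6.593,-7.19) -> (9.648,-12.7) [heading=299, draw]
RT 81: heading 299 -> 218
FD 1.4: (9.648,-12.7) -> (8.545,-13.562) [heading=218, draw]
Final: pos=(8.545,-13.562), heading=218, 4 segment(s) drawn
Segments drawn: 4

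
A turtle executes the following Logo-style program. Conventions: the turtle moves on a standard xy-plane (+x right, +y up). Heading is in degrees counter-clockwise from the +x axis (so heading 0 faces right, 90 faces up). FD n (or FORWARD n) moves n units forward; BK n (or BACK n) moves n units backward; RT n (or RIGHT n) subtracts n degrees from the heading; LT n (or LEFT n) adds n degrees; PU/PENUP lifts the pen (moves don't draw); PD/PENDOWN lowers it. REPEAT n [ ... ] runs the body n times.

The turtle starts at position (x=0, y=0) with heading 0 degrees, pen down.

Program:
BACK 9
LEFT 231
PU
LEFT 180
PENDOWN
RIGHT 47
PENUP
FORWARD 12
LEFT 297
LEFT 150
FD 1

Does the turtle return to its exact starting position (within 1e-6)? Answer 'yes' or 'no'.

Executing turtle program step by step:
Start: pos=(0,0), heading=0, pen down
BK 9: (0,0) -> (-9,0) [heading=0, draw]
LT 231: heading 0 -> 231
PU: pen up
LT 180: heading 231 -> 51
PD: pen down
RT 47: heading 51 -> 4
PU: pen up
FD 12: (-9,0) -> (2.971,0.837) [heading=4, move]
LT 297: heading 4 -> 301
LT 150: heading 301 -> 91
FD 1: (2.971,0.837) -> (2.953,1.837) [heading=91, move]
Final: pos=(2.953,1.837), heading=91, 1 segment(s) drawn

Start position: (0, 0)
Final position: (2.953, 1.837)
Distance = 3.478; >= 1e-6 -> NOT closed

Answer: no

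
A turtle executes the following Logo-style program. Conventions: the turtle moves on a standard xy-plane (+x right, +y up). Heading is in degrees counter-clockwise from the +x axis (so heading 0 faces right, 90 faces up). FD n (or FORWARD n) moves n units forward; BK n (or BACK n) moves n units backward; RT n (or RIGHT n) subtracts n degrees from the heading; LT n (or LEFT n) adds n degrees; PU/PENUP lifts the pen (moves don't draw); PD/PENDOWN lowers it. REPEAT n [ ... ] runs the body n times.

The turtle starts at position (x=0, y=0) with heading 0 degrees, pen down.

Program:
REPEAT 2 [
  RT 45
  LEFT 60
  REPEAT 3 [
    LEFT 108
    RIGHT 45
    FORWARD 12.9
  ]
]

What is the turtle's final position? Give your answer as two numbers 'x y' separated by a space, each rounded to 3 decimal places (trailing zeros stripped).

Executing turtle program step by step:
Start: pos=(0,0), heading=0, pen down
REPEAT 2 [
  -- iteration 1/2 --
  RT 45: heading 0 -> 315
  LT 60: heading 315 -> 15
  REPEAT 3 [
    -- iteration 1/3 --
    LT 108: heading 15 -> 123
    RT 45: heading 123 -> 78
    FD 12.9: (0,0) -> (2.682,12.618) [heading=78, draw]
    -- iteration 2/3 --
    LT 108: heading 78 -> 186
    RT 45: heading 186 -> 141
    FD 12.9: (2.682,12.618) -> (-7.343,20.736) [heading=141, draw]
    -- iteration 3/3 --
    LT 108: heading 141 -> 249
    RT 45: heading 249 -> 204
    FD 12.9: (-7.343,20.736) -> (-19.128,15.489) [heading=204, draw]
  ]
  -- iteration 2/2 --
  RT 45: heading 204 -> 159
  LT 60: heading 159 -> 219
  REPEAT 3 [
    -- iteration 1/3 --
    LT 108: heading 219 -> 327
    RT 45: heading 327 -> 282
    FD 12.9: (-19.128,15.489) -> (-16.446,2.871) [heading=282, draw]
    -- iteration 2/3 --
    LT 108: heading 282 -> 30
    RT 45: heading 30 -> 345
    FD 12.9: (-16.446,2.871) -> (-3.985,-0.467) [heading=345, draw]
    -- iteration 3/3 --
    LT 108: heading 345 -> 93
    RT 45: heading 93 -> 48
    FD 12.9: (-3.985,-0.467) -> (4.646,9.119) [heading=48, draw]
  ]
]
Final: pos=(4.646,9.119), heading=48, 6 segment(s) drawn

Answer: 4.646 9.119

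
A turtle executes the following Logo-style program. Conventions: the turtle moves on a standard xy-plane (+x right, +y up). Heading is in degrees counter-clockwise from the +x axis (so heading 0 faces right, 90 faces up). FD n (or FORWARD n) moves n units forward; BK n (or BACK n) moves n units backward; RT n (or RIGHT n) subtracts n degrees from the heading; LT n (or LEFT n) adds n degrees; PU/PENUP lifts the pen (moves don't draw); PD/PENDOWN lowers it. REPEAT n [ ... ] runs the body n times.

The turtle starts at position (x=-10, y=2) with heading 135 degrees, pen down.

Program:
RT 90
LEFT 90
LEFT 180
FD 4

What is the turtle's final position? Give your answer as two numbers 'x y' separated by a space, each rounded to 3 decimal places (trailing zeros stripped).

Answer: -7.172 -0.828

Derivation:
Executing turtle program step by step:
Start: pos=(-10,2), heading=135, pen down
RT 90: heading 135 -> 45
LT 90: heading 45 -> 135
LT 180: heading 135 -> 315
FD 4: (-10,2) -> (-7.172,-0.828) [heading=315, draw]
Final: pos=(-7.172,-0.828), heading=315, 1 segment(s) drawn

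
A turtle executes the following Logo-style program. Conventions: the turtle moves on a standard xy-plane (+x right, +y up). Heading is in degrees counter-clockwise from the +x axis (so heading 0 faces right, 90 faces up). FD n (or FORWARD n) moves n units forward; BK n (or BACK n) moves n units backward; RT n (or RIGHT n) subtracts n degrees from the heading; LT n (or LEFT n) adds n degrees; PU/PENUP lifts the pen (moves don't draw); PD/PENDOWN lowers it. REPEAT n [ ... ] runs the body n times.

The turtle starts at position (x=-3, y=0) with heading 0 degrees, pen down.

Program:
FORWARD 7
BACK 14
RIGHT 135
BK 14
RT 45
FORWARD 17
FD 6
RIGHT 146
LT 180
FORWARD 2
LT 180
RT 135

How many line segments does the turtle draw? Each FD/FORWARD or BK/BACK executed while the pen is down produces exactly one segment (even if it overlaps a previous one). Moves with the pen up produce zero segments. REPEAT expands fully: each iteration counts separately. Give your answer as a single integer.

Executing turtle program step by step:
Start: pos=(-3,0), heading=0, pen down
FD 7: (-3,0) -> (4,0) [heading=0, draw]
BK 14: (4,0) -> (-10,0) [heading=0, draw]
RT 135: heading 0 -> 225
BK 14: (-10,0) -> (-0.101,9.899) [heading=225, draw]
RT 45: heading 225 -> 180
FD 17: (-0.101,9.899) -> (-17.101,9.899) [heading=180, draw]
FD 6: (-17.101,9.899) -> (-23.101,9.899) [heading=180, draw]
RT 146: heading 180 -> 34
LT 180: heading 34 -> 214
FD 2: (-23.101,9.899) -> (-24.759,8.781) [heading=214, draw]
LT 180: heading 214 -> 34
RT 135: heading 34 -> 259
Final: pos=(-24.759,8.781), heading=259, 6 segment(s) drawn
Segments drawn: 6

Answer: 6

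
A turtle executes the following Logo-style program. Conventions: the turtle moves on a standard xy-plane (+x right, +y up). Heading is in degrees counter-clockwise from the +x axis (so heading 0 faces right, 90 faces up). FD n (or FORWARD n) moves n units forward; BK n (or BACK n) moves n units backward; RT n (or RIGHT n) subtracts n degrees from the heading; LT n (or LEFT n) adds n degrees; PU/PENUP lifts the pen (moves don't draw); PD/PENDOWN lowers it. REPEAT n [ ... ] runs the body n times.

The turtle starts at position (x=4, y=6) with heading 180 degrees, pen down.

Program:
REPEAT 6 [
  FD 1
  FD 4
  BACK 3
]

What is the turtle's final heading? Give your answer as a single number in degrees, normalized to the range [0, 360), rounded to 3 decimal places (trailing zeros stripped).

Answer: 180

Derivation:
Executing turtle program step by step:
Start: pos=(4,6), heading=180, pen down
REPEAT 6 [
  -- iteration 1/6 --
  FD 1: (4,6) -> (3,6) [heading=180, draw]
  FD 4: (3,6) -> (-1,6) [heading=180, draw]
  BK 3: (-1,6) -> (2,6) [heading=180, draw]
  -- iteration 2/6 --
  FD 1: (2,6) -> (1,6) [heading=180, draw]
  FD 4: (1,6) -> (-3,6) [heading=180, draw]
  BK 3: (-3,6) -> (0,6) [heading=180, draw]
  -- iteration 3/6 --
  FD 1: (0,6) -> (-1,6) [heading=180, draw]
  FD 4: (-1,6) -> (-5,6) [heading=180, draw]
  BK 3: (-5,6) -> (-2,6) [heading=180, draw]
  -- iteration 4/6 --
  FD 1: (-2,6) -> (-3,6) [heading=180, draw]
  FD 4: (-3,6) -> (-7,6) [heading=180, draw]
  BK 3: (-7,6) -> (-4,6) [heading=180, draw]
  -- iteration 5/6 --
  FD 1: (-4,6) -> (-5,6) [heading=180, draw]
  FD 4: (-5,6) -> (-9,6) [heading=180, draw]
  BK 3: (-9,6) -> (-6,6) [heading=180, draw]
  -- iteration 6/6 --
  FD 1: (-6,6) -> (-7,6) [heading=180, draw]
  FD 4: (-7,6) -> (-11,6) [heading=180, draw]
  BK 3: (-11,6) -> (-8,6) [heading=180, draw]
]
Final: pos=(-8,6), heading=180, 18 segment(s) drawn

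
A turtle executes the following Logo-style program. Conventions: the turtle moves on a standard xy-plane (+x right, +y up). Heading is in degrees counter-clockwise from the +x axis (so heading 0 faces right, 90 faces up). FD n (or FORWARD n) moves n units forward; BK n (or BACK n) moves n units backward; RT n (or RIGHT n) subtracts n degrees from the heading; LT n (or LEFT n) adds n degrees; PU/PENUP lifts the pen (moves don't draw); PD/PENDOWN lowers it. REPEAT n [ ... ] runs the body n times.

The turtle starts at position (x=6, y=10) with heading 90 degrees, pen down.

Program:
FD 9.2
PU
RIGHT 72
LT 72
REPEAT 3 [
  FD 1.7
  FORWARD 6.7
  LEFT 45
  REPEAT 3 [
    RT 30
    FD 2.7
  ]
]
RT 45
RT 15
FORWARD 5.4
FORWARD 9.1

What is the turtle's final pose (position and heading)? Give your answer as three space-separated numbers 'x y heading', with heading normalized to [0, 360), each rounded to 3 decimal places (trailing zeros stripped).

Executing turtle program step by step:
Start: pos=(6,10), heading=90, pen down
FD 9.2: (6,10) -> (6,19.2) [heading=90, draw]
PU: pen up
RT 72: heading 90 -> 18
LT 72: heading 18 -> 90
REPEAT 3 [
  -- iteration 1/3 --
  FD 1.7: (6,19.2) -> (6,20.9) [heading=90, move]
  FD 6.7: (6,20.9) -> (6,27.6) [heading=90, move]
  LT 45: heading 90 -> 135
  REPEAT 3 [
    -- iteration 1/3 --
    RT 30: heading 135 -> 105
    FD 2.7: (6,27.6) -> (5.301,30.208) [heading=105, move]
    -- iteration 2/3 --
    RT 30: heading 105 -> 75
    FD 2.7: (5.301,30.208) -> (6,32.816) [heading=75, move]
    -- iteration 3/3 --
    RT 30: heading 75 -> 45
    FD 2.7: (6,32.816) -> (7.909,34.725) [heading=45, move]
  ]
  -- iteration 2/3 --
  FD 1.7: (7.909,34.725) -> (9.111,35.927) [heading=45, move]
  FD 6.7: (9.111,35.927) -> (13.849,40.665) [heading=45, move]
  LT 45: heading 45 -> 90
  REPEAT 3 [
    -- iteration 1/3 --
    RT 30: heading 90 -> 60
    FD 2.7: (13.849,40.665) -> (15.199,43.003) [heading=60, move]
    -- iteration 2/3 --
    RT 30: heading 60 -> 30
    FD 2.7: (15.199,43.003) -> (17.537,44.353) [heading=30, move]
    -- iteration 3/3 --
    RT 30: heading 30 -> 0
    FD 2.7: (17.537,44.353) -> (20.237,44.353) [heading=0, move]
  ]
  -- iteration 3/3 --
  FD 1.7: (20.237,44.353) -> (21.937,44.353) [heading=0, move]
  FD 6.7: (21.937,44.353) -> (28.637,44.353) [heading=0, move]
  LT 45: heading 0 -> 45
  REPEAT 3 [
    -- iteration 1/3 --
    RT 30: heading 45 -> 15
    FD 2.7: (28.637,44.353) -> (31.245,45.052) [heading=15, move]
    -- iteration 2/3 --
    RT 30: heading 15 -> 345
    FD 2.7: (31.245,45.052) -> (33.853,44.353) [heading=345, move]
    -- iteration 3/3 --
    RT 30: heading 345 -> 315
    FD 2.7: (33.853,44.353) -> (35.762,42.444) [heading=315, move]
  ]
]
RT 45: heading 315 -> 270
RT 15: heading 270 -> 255
FD 5.4: (35.762,42.444) -> (34.365,37.228) [heading=255, move]
FD 9.1: (34.365,37.228) -> (32.009,28.438) [heading=255, move]
Final: pos=(32.009,28.438), heading=255, 1 segment(s) drawn

Answer: 32.009 28.438 255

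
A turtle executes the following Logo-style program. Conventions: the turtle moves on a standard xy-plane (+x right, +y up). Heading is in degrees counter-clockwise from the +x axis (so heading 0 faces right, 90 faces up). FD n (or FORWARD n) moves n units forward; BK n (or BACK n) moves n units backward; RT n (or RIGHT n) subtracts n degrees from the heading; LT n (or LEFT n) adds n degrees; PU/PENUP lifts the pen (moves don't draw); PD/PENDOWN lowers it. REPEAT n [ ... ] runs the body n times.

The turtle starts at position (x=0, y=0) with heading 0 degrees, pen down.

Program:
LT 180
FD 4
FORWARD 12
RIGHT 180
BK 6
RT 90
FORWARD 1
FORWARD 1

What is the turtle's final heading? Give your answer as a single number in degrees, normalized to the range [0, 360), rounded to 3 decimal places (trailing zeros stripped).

Answer: 270

Derivation:
Executing turtle program step by step:
Start: pos=(0,0), heading=0, pen down
LT 180: heading 0 -> 180
FD 4: (0,0) -> (-4,0) [heading=180, draw]
FD 12: (-4,0) -> (-16,0) [heading=180, draw]
RT 180: heading 180 -> 0
BK 6: (-16,0) -> (-22,0) [heading=0, draw]
RT 90: heading 0 -> 270
FD 1: (-22,0) -> (-22,-1) [heading=270, draw]
FD 1: (-22,-1) -> (-22,-2) [heading=270, draw]
Final: pos=(-22,-2), heading=270, 5 segment(s) drawn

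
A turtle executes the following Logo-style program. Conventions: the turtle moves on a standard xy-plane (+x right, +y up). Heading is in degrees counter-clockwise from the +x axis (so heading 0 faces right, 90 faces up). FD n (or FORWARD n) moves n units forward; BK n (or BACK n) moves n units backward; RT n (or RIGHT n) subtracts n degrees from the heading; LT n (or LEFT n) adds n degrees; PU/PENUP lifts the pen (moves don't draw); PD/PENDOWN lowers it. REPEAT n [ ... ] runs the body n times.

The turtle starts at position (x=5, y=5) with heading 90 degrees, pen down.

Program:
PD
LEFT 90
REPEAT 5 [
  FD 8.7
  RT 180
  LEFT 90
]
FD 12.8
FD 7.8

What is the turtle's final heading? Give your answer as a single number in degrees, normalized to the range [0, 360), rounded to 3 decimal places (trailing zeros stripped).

Executing turtle program step by step:
Start: pos=(5,5), heading=90, pen down
PD: pen down
LT 90: heading 90 -> 180
REPEAT 5 [
  -- iteration 1/5 --
  FD 8.7: (5,5) -> (-3.7,5) [heading=180, draw]
  RT 180: heading 180 -> 0
  LT 90: heading 0 -> 90
  -- iteration 2/5 --
  FD 8.7: (-3.7,5) -> (-3.7,13.7) [heading=90, draw]
  RT 180: heading 90 -> 270
  LT 90: heading 270 -> 0
  -- iteration 3/5 --
  FD 8.7: (-3.7,13.7) -> (5,13.7) [heading=0, draw]
  RT 180: heading 0 -> 180
  LT 90: heading 180 -> 270
  -- iteration 4/5 --
  FD 8.7: (5,13.7) -> (5,5) [heading=270, draw]
  RT 180: heading 270 -> 90
  LT 90: heading 90 -> 180
  -- iteration 5/5 --
  FD 8.7: (5,5) -> (-3.7,5) [heading=180, draw]
  RT 180: heading 180 -> 0
  LT 90: heading 0 -> 90
]
FD 12.8: (-3.7,5) -> (-3.7,17.8) [heading=90, draw]
FD 7.8: (-3.7,17.8) -> (-3.7,25.6) [heading=90, draw]
Final: pos=(-3.7,25.6), heading=90, 7 segment(s) drawn

Answer: 90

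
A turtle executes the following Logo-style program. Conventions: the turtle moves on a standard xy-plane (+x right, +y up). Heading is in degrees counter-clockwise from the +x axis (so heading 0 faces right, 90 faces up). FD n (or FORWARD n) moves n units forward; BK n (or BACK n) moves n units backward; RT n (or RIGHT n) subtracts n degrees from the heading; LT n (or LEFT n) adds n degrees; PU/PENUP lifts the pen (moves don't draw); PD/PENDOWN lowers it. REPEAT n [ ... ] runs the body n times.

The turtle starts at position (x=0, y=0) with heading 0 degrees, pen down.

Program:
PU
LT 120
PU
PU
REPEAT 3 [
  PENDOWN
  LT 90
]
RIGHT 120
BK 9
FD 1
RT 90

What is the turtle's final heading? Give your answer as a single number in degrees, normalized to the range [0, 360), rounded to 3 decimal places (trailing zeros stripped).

Answer: 180

Derivation:
Executing turtle program step by step:
Start: pos=(0,0), heading=0, pen down
PU: pen up
LT 120: heading 0 -> 120
PU: pen up
PU: pen up
REPEAT 3 [
  -- iteration 1/3 --
  PD: pen down
  LT 90: heading 120 -> 210
  -- iteration 2/3 --
  PD: pen down
  LT 90: heading 210 -> 300
  -- iteration 3/3 --
  PD: pen down
  LT 90: heading 300 -> 30
]
RT 120: heading 30 -> 270
BK 9: (0,0) -> (0,9) [heading=270, draw]
FD 1: (0,9) -> (0,8) [heading=270, draw]
RT 90: heading 270 -> 180
Final: pos=(0,8), heading=180, 2 segment(s) drawn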